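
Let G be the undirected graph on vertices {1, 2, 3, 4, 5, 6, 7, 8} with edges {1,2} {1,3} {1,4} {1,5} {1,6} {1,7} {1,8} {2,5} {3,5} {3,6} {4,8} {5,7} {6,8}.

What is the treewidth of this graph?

2

A width-2 tree decomposition is:
Bags: B1 = {1, 3, 5}  B2 = {1, 3, 6}  B3 = {1, 5, 7}  B4 = {1, 2, 5}  B5 = {1, 6, 8}  B6 = {1, 4, 8}
Tree: B1–B2, B1–B3, B3–B4, B2–B5, B5–B6
The largest bag has 3 vertices, giving width 2; this decomposition certifies tw(G) ≤ 2. On the other hand G contains the 3-clique {1, 4, 8}. A clique must lie in a single bag of any decomposition, so no decomposition can have width below 2. Combining the bounds, tw(G) = 2.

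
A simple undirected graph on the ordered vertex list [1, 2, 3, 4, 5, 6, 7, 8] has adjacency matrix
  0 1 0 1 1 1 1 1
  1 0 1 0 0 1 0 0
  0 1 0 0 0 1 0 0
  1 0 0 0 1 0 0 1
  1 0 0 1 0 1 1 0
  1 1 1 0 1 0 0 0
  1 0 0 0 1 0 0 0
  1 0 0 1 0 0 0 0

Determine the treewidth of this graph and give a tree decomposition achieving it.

Treewidth 2.
Bags: B1 = {1, 5, 6}  B2 = {1, 5, 7}  B3 = {1, 2, 6}  B4 = {2, 3, 6}  B5 = {1, 4, 5}  B6 = {1, 4, 8}
Tree: B1–B2, B1–B3, B3–B4, B2–B5, B5–B6

The largest bag has 3 vertices, giving width 2; this decomposition certifies tw(G) ≤ 2. For the lower bound, the 3 vertices {1, 4, 8} are pairwise adjacent, and any tree decomposition puts a clique entirely inside one bag — forcing width ≥ 2. Therefore the treewidth is 2.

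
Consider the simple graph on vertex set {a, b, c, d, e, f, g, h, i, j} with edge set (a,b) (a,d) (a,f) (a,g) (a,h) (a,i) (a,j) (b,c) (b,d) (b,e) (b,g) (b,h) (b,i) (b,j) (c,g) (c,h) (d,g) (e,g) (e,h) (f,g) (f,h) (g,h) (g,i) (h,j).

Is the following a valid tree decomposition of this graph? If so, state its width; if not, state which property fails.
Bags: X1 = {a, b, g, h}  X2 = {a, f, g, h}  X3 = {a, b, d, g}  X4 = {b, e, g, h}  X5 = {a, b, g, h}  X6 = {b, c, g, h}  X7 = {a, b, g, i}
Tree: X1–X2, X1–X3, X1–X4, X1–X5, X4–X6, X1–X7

No — vertex j appears in no bag.

A tree decomposition must satisfy three properties: every vertex lies in some bag; for every edge, both endpoints lie together in some bag; and for every vertex, the bags containing it form a connected subtree. Here vertex j appears in no bag, so the decomposition is invalid.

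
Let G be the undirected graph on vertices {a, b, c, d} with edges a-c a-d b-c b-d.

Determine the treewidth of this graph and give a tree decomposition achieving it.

Treewidth 2.
One such decomposition:
Bags: B1 = {b, c, d}  B2 = {a, c, d}
Tree: B1–B2

Each bag holds 3 vertices, so the decomposition has width 2, which upper-bounds the treewidth. The edges c–b–d–a–c form a cycle, so G is not a tree and its treewidth is at least 2. Hence tw(G) = 2 exactly.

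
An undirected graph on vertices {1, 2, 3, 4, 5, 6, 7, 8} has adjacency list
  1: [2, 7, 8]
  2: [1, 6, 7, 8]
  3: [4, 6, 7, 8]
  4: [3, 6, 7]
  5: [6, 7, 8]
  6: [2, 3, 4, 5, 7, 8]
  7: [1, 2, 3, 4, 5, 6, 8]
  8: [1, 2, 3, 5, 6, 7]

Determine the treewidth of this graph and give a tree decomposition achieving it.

Treewidth 3.
One optimal decomposition is:
Bags: B1 = {5, 6, 7, 8}  B2 = {3, 6, 7, 8}  B3 = {3, 4, 6, 7}  B4 = {2, 6, 7, 8}  B5 = {1, 2, 7, 8}
Tree: B1–B2, B2–B3, B1–B4, B4–B5

Each bag holds 4 vertices, so the decomposition has width 3, which upper-bounds the treewidth. On the other hand G contains the 4-clique {1, 2, 7, 8}. A clique must lie in a single bag of any decomposition, so no decomposition can have width below 3. Hence tw(G) = 3 exactly.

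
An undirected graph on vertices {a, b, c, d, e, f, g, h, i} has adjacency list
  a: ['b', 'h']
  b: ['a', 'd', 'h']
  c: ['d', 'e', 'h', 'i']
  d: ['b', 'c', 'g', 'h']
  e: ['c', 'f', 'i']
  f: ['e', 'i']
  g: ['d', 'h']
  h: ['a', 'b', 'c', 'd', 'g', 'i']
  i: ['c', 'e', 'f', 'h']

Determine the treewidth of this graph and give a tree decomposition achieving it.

The largest bag has 3 vertices, giving width 2; this decomposition certifies tw(G) ≤ 2. Conversely, {c, e, i} is a clique of size 3, and the vertices of any clique must share a bag in every tree decomposition; so some bag has ≥ 3 vertices and tw(G) ≥ 2. Therefore the treewidth is 2.

Treewidth 2.
One optimal decomposition is:
Bags: B1 = {c, h, i}  B2 = {c, d, h}  B3 = {d, g, h}  B4 = {c, e, i}  B5 = {b, d, h}  B6 = {a, b, h}  B7 = {e, f, i}
Tree: B1–B2, B2–B3, B1–B4, B3–B5, B5–B6, B4–B7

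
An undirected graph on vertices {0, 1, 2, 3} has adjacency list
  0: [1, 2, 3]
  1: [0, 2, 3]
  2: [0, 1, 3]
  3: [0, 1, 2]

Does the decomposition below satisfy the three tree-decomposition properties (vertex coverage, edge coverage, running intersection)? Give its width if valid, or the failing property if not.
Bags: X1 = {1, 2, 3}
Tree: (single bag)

No — vertex 0 appears in no bag.

A tree decomposition must satisfy three properties: every vertex lies in some bag; for every edge, both endpoints lie together in some bag; and for every vertex, the bags containing it form a connected subtree. Here vertex 0 appears in no bag, so the decomposition is invalid.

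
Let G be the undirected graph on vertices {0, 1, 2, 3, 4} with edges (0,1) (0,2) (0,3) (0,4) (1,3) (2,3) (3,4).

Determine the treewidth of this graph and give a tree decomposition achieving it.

Each bag holds 3 vertices, so the decomposition has width 2, which upper-bounds the treewidth. For the lower bound, the 3 vertices {0, 1, 3} are pairwise adjacent, and any tree decomposition puts a clique entirely inside one bag — forcing width ≥ 2. Therefore the treewidth is 2.

Treewidth 2.
One optimal decomposition is:
Bags: B1 = {0, 2, 3}  B2 = {0, 3, 4}  B3 = {0, 1, 3}
Tree: B1–B2, B2–B3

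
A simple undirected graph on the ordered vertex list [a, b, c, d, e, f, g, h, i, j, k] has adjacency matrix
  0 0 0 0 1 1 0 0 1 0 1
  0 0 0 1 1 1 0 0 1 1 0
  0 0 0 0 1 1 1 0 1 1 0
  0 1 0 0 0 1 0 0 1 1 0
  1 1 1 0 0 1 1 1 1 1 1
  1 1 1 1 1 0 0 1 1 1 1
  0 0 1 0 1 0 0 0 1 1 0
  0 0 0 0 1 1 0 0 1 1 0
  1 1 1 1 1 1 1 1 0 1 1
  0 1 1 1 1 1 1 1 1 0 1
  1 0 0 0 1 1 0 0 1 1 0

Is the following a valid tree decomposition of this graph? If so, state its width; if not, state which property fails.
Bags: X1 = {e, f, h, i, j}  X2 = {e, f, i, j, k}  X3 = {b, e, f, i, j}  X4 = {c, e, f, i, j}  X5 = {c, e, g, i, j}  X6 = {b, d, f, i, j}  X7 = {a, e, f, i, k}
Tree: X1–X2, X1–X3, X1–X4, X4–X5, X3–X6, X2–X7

Yes; width 4.

Checking the three conditions: (i) the bags cover all of {a, b, c, d, e, f, g, h, i, j, k}; (ii) for each edge, some bag contains both endpoints; (iii) the bags containing any fixed vertex form a subtree. All hold, so the decomposition is valid with width 5 − 1 = 4.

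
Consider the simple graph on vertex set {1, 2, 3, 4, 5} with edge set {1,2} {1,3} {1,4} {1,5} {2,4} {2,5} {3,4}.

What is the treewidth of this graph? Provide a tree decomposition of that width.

Each bag holds 3 vertices, so the decomposition has width 2, which upper-bounds the treewidth. For the lower bound, the 3 vertices {1, 2, 4} are pairwise adjacent, and any tree decomposition puts a clique entirely inside one bag — forcing width ≥ 2. Therefore the treewidth is 2.

Treewidth 2.
Bags: B1 = {1, 3, 4}  B2 = {1, 2, 4}  B3 = {1, 2, 5}
Tree: B1–B2, B2–B3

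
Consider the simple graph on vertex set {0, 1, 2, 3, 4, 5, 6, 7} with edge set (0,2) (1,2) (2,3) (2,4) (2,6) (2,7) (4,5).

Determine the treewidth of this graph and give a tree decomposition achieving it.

Each bag holds 2 vertices, so the decomposition has width 1, which upper-bounds the treewidth. G has an edge, so its treewidth is at least 1. Hence tw(G) = 1 exactly.

Treewidth 1.
One optimal decomposition is:
Bags: B1 = {0, 2}  B2 = {1, 2}  B3 = {2, 3}  B4 = {2, 6}  B5 = {2, 7}  B6 = {2, 4}  B7 = {4, 5}
Tree: B1–B2, B1–B3, B2–B4, B1–B5, B5–B6, B6–B7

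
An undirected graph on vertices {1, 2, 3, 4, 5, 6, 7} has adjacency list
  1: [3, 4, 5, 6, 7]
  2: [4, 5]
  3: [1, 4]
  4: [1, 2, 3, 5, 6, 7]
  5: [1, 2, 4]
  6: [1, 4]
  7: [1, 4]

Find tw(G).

A width-2 tree decomposition is:
Bags: B1 = {1, 4, 7}  B2 = {1, 3, 4}  B3 = {1, 4, 5}  B4 = {2, 4, 5}  B5 = {1, 4, 6}
Tree: B1–B2, B1–B3, B3–B4, B2–B5
Each bag holds 3 vertices, so the decomposition has width 2, which upper-bounds the treewidth. Conversely, {1, 3, 4} is a clique of size 3, and the vertices of any clique must share a bag in every tree decomposition; so some bag has ≥ 3 vertices and tw(G) ≥ 2. Hence tw(G) = 2 exactly.

2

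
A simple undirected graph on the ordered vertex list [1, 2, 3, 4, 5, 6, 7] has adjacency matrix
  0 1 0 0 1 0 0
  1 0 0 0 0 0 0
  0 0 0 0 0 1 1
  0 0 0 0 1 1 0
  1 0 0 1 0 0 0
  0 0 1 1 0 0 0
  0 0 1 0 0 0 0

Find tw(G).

1

A width-1 tree decomposition is:
Bags: B1 = {1, 2}  B2 = {1, 5}  B3 = {4, 5}  B4 = {4, 6}  B5 = {3, 6}  B6 = {3, 7}
Tree: B1–B2, B2–B3, B3–B4, B4–B5, B5–B6
The largest bag has 2 vertices, giving width 1; this decomposition certifies tw(G) ≤ 1. Since G has at least one edge (e.g. 2–1), it is not an edgeless graph, so tw(G) ≥ 1. Hence tw(G) = 1 exactly.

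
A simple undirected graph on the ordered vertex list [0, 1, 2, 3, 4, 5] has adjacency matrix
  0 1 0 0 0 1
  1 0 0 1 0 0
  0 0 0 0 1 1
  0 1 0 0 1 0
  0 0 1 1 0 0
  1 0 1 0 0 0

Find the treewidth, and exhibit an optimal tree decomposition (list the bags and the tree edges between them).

Each bag holds 3 vertices, so the decomposition has width 2, which upper-bounds the treewidth. Since 1–0–5–2–4–3–1 is a cycle in G, G is not acyclic. Forests are exactly the graphs of treewidth ≤ 1, so tw(G) ≥ 2. The upper and lower bounds meet at 2, so that is the treewidth.

Treewidth 2.
Bags: B1 = {0, 1, 5}  B2 = {1, 2, 5}  B3 = {1, 2, 4}  B4 = {1, 3, 4}
Tree: B1–B2, B2–B3, B3–B4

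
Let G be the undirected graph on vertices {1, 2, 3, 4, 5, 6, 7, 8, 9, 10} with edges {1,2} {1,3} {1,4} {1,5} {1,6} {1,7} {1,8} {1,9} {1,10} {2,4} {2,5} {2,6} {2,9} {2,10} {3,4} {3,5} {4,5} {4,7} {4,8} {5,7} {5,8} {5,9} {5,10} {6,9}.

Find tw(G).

3

A width-3 tree decomposition is:
Bags: B1 = {1, 2, 5, 9}  B2 = {1, 2, 4, 5}  B3 = {1, 4, 5, 7}  B4 = {1, 2, 5, 10}  B5 = {1, 2, 6, 9}  B6 = {1, 4, 5, 8}  B7 = {1, 3, 4, 5}
Tree: B1–B2, B2–B3, B2–B4, B1–B5, B2–B6, B6–B7
Every bag has size at most 4, so the width is 4 − 1 = 3 and tw(G) ≤ 3. Conversely, {1, 2, 5, 9} is a clique of size 4, and the vertices of any clique must share a bag in every tree decomposition; so some bag has ≥ 4 vertices and tw(G) ≥ 3. Hence tw(G) = 3 exactly.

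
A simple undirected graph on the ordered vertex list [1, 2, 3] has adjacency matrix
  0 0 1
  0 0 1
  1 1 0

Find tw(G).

1

A width-1 tree decomposition is:
Bags: B1 = {1, 3}  B2 = {2, 3}
Tree: B1–B2
Every bag has size at most 2, so the width is 2 − 1 = 1 and tw(G) ≤ 1. G has an edge, so its treewidth is at least 1. Therefore the treewidth is 1.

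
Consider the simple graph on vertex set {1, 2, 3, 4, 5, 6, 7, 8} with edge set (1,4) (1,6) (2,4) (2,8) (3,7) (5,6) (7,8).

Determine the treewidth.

A width-1 tree decomposition is:
Bags: B1 = {3, 7}  B2 = {7, 8}  B3 = {2, 8}  B4 = {2, 4}  B5 = {1, 4}  B6 = {1, 6}  B7 = {5, 6}
Tree: B1–B2, B2–B3, B3–B4, B4–B5, B5–B6, B6–B7
Every bag has size at most 2, so the width is 2 − 1 = 1 and tw(G) ≤ 1. G has an edge, so its treewidth is at least 1. Therefore the treewidth is 1.

1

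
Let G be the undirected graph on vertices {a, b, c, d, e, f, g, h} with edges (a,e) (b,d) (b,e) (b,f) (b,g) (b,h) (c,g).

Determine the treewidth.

1

A width-1 tree decomposition is:
Bags: B1 = {b, d}  B2 = {b, e}  B3 = {b, f}  B4 = {b, h}  B5 = {a, e}  B6 = {b, g}  B7 = {c, g}
Tree: B1–B2, B2–B3, B1–B4, B2–B5, B1–B6, B6–B7
The largest bag has 2 vertices, giving width 1; this decomposition certifies tw(G) ≤ 1. Any graph with an edge has treewidth ≥ 1, and G has the edge b–d. Therefore the treewidth is 1.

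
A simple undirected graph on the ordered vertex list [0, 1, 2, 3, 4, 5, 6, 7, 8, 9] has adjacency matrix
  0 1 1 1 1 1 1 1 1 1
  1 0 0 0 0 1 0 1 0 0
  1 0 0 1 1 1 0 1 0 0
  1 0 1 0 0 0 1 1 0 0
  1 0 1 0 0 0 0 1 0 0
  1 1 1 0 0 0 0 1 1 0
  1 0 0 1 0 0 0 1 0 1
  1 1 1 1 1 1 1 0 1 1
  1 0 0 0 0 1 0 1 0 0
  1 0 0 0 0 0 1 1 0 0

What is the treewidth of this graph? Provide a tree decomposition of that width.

Treewidth 3.
One such decomposition:
Bags: B1 = {0, 2, 5, 7}  B2 = {0, 2, 3, 7}  B3 = {0, 3, 6, 7}  B4 = {0, 2, 4, 7}  B5 = {0, 6, 7, 9}  B6 = {0, 5, 7, 8}  B7 = {0, 1, 5, 7}
Tree: B1–B2, B2–B3, B2–B4, B3–B5, B1–B6, B1–B7

Each bag holds 4 vertices, so the decomposition has width 3, which upper-bounds the treewidth. For the lower bound, the 4 vertices {0, 1, 5, 7} are pairwise adjacent, and any tree decomposition puts a clique entirely inside one bag — forcing width ≥ 3. Hence tw(G) = 3 exactly.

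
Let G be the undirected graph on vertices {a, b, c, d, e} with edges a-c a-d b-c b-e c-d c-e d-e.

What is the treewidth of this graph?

2

A width-2 tree decomposition is:
Bags: B1 = {b, c, e}  B2 = {c, d, e}  B3 = {a, c, d}
Tree: B1–B2, B2–B3
Every bag has size at most 3, so the width is 3 − 1 = 2 and tw(G) ≤ 2. On the other hand G contains the 3-clique {c, d, e}. A clique must lie in a single bag of any decomposition, so no decomposition can have width below 2. Combining the bounds, tw(G) = 2.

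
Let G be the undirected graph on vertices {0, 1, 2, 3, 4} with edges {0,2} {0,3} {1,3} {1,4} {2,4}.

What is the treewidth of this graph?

2

A width-2 tree decomposition is:
Bags: B1 = {1, 2, 4}  B2 = {0, 1, 2}  B3 = {0, 1, 3}
Tree: B1–B2, B2–B3
Each bag holds 3 vertices, so the decomposition has width 2, which upper-bounds the treewidth. For the lower bound, G contains the cycle 1–4–2–0–3–1, so G is not a forest; only forests have treewidth ≤ 1, hence tw(G) ≥ 2. Combining the bounds, tw(G) = 2.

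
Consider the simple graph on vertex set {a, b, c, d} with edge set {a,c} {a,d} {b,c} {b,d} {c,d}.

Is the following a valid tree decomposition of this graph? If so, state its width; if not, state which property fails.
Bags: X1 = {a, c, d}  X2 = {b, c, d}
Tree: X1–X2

Yes; width 2.

Checking the three conditions: (i) the bags cover all of {a, b, c, d}; (ii) for each edge, some bag contains both endpoints; (iii) the bags containing any fixed vertex form a subtree. All hold, so the decomposition is valid with width 3 − 1 = 2.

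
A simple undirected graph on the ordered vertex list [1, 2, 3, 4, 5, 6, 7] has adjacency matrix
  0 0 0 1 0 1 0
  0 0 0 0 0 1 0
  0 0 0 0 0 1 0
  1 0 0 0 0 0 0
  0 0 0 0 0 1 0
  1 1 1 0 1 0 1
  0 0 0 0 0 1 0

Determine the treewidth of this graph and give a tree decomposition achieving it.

Each bag holds 2 vertices, so the decomposition has width 1, which upper-bounds the treewidth. Since G has at least one edge (e.g. 6–3), it is not an edgeless graph, so tw(G) ≥ 1. The upper and lower bounds meet at 1, so that is the treewidth.

Treewidth 1.
Bags: B1 = {3, 6}  B2 = {1, 6}  B3 = {2, 6}  B4 = {6, 7}  B5 = {1, 4}  B6 = {5, 6}
Tree: B1–B2, B2–B3, B1–B4, B2–B5, B4–B6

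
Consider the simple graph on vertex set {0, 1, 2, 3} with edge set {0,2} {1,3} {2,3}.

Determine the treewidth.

1

A width-1 tree decomposition is:
Bags: B1 = {1, 3}  B2 = {2, 3}  B3 = {0, 2}
Tree: B1–B2, B2–B3
The largest bag has 2 vertices, giving width 1; this decomposition certifies tw(G) ≤ 1. Since G has at least one edge (e.g. 1–3), it is not an edgeless graph, so tw(G) ≥ 1. The upper and lower bounds meet at 1, so that is the treewidth.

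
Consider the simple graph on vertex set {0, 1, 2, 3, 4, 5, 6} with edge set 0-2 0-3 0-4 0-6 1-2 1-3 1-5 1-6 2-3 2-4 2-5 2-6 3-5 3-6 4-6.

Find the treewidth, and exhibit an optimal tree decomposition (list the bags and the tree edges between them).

Treewidth 3.
One optimal decomposition is:
Bags: B1 = {0, 2, 3, 6}  B2 = {1, 2, 3, 6}  B3 = {1, 2, 3, 5}  B4 = {0, 2, 4, 6}
Tree: B1–B2, B2–B3, B1–B4

Each bag holds 4 vertices, so the decomposition has width 3, which upper-bounds the treewidth. On the other hand G contains the 4-clique {0, 2, 3, 6}. A clique must lie in a single bag of any decomposition, so no decomposition can have width below 3. Combining the bounds, tw(G) = 3.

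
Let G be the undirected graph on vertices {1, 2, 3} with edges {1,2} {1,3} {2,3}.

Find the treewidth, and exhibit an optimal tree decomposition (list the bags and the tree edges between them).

Treewidth 2.
One such decomposition:
Bags: B1 = {1, 2, 3}
Tree: (single bag)

A single bag containing all 3 vertices is trivially a valid decomposition of width 2. For the lower bound, the 3 vertices {1, 2, 3} are pairwise adjacent, and any tree decomposition puts a clique entirely inside one bag — forcing width ≥ 2. Combining the bounds, tw(G) = 2.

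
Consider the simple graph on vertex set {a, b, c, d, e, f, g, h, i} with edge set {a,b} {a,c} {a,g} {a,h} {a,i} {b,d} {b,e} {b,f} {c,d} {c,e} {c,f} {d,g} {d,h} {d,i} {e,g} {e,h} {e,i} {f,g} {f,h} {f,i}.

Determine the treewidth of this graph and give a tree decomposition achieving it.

Treewidth 4.
One optimal decomposition is:
Bags: B1 = {a, d, e, f, h}  B2 = {a, b, d, e, f}  B3 = {a, d, e, f, g}  B4 = {a, d, e, f, i}  B5 = {a, c, d, e, f}
Tree: B1–B2, B2–B3, B3–B4, B4–B5

Every bag has size at most 5, so the width is 5 − 1 = 4 and tw(G) ≤ 4. For the lower bound: the 5 vertex sets {f,h}, {a,b}, {d,g}, {e}, {i} are disjoint, each induces a connected subgraph, and every pair is joined by at least one edge of G. Contracting each set to a single vertex therefore yields K_{5} as a minor, and since treewidth is minor-monotone, tw(G) ≥ tw(K_{5}) = 4. Hence tw(G) = 4 exactly.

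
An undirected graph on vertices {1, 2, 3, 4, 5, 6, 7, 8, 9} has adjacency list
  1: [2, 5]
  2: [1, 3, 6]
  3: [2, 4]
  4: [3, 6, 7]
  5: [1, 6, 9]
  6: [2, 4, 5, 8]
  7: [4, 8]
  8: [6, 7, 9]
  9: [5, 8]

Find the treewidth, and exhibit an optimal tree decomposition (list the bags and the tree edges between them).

The largest bag has 4 vertices, giving width 3; this decomposition certifies tw(G) ≤ 3. For the lower bound: the 4 vertex sets {7,8,9}, {4}, {6}, {1,2,3,5} are disjoint, each induces a connected subgraph, and every pair is joined by at least one edge of G. Contracting each set to a single vertex therefore yields K_{4} as a minor, and since treewidth is minor-monotone, tw(G) ≥ tw(K_{4}) = 3. Therefore the treewidth is 3.

Treewidth 3.
Bags: B1 = {4, 7, 8, 9}  B2 = {4, 6, 8, 9}  B3 = {4, 5, 6, 9}  B4 = {3, 4, 5, 6}  B5 = {2, 3, 5, 6}  B6 = {1, 2, 3, 5}
Tree: B1–B2, B2–B3, B3–B4, B4–B5, B5–B6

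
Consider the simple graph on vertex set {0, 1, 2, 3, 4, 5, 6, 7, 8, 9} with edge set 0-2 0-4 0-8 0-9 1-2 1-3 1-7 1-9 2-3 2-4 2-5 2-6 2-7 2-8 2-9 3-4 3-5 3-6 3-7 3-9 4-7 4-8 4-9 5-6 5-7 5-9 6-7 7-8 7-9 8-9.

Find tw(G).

4

A width-4 tree decomposition is:
Bags: B1 = {2, 3, 5, 7, 9}  B2 = {2, 3, 4, 7, 9}  B3 = {2, 4, 7, 8, 9}  B4 = {1, 2, 3, 7, 9}  B5 = {2, 3, 5, 6, 7}  B6 = {0, 2, 4, 8, 9}
Tree: B1–B2, B2–B3, B2–B4, B1–B5, B3–B6
The largest bag has 5 vertices, giving width 4; this decomposition certifies tw(G) ≤ 4. On the other hand G contains the 5-clique {0, 2, 4, 8, 9}. A clique must lie in a single bag of any decomposition, so no decomposition can have width below 4. The upper and lower bounds meet at 4, so that is the treewidth.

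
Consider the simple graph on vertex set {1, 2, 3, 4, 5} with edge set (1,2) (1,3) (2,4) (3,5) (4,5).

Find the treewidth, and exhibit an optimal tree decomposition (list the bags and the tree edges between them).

Treewidth 2.
Bags: B1 = {1, 2, 4}  B2 = {1, 4, 5}  B3 = {1, 3, 5}
Tree: B1–B2, B2–B3

Every bag has size at most 3, so the width is 3 − 1 = 2 and tw(G) ≤ 2. For the lower bound, G contains the cycle 1–2–4–5–3–1, so G is not a forest; only forests have treewidth ≤ 1, hence tw(G) ≥ 2. The upper and lower bounds meet at 2, so that is the treewidth.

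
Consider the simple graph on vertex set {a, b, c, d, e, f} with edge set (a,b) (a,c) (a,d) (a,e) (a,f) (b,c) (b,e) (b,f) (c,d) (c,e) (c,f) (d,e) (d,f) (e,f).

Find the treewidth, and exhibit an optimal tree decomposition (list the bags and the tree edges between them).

Treewidth 4.
One such decomposition:
Bags: B1 = {a, b, c, e, f}  B2 = {a, c, d, e, f}
Tree: B1–B2

Each bag holds 5 vertices, so the decomposition has width 4, which upper-bounds the treewidth. Conversely, {a, c, d, e, f} is a clique of size 5, and the vertices of any clique must share a bag in every tree decomposition; so some bag has ≥ 5 vertices and tw(G) ≥ 4. Combining the bounds, tw(G) = 4.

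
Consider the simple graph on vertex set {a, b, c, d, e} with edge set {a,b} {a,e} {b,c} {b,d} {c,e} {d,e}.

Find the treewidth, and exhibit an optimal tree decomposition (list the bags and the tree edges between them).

Treewidth 2.
One optimal decomposition is:
Bags: B1 = {a, b, e}  B2 = {b, c, e}  B3 = {b, d, e}
Tree: B1–B2, B2–B3

Each bag holds 3 vertices, so the decomposition has width 2, which upper-bounds the treewidth. For the lower bound, G contains the cycle a–b–c–e–a, so G is not a forest; only forests have treewidth ≤ 1, hence tw(G) ≥ 2. Therefore the treewidth is 2.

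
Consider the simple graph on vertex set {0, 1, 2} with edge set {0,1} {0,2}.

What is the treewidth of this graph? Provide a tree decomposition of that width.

Treewidth 1.
One optimal decomposition is:
Bags: B1 = {0, 1}  B2 = {0, 2}
Tree: B1–B2

Each bag holds 2 vertices, so the decomposition has width 1, which upper-bounds the treewidth. G has an edge, so its treewidth is at least 1. Combining the bounds, tw(G) = 1.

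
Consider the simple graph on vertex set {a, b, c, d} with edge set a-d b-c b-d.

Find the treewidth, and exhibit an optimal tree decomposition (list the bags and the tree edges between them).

Treewidth 1.
Bags: B1 = {b, c}  B2 = {b, d}  B3 = {a, d}
Tree: B1–B2, B2–B3

Each bag holds 2 vertices, so the decomposition has width 1, which upper-bounds the treewidth. Since G has at least one edge (e.g. c–b), it is not an edgeless graph, so tw(G) ≥ 1. Hence tw(G) = 1 exactly.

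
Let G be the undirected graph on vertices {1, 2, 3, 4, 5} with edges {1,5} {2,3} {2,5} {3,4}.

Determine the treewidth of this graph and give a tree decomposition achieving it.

Every bag has size at most 2, so the width is 2 − 1 = 1 and tw(G) ≤ 1. Any graph with an edge has treewidth ≥ 1, and G has the edge 2–5. The upper and lower bounds meet at 1, so that is the treewidth.

Treewidth 1.
Bags: B1 = {2, 5}  B2 = {2, 3}  B3 = {1, 5}  B4 = {3, 4}
Tree: B1–B2, B1–B3, B2–B4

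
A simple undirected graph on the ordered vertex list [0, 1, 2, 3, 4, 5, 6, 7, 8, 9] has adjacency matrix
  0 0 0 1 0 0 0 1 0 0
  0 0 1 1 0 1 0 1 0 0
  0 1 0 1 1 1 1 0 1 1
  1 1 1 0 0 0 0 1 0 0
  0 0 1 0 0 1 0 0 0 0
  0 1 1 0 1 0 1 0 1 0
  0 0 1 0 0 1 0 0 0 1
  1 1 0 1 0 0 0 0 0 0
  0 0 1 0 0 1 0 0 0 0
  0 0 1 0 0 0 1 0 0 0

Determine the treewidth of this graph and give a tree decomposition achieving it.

The largest bag has 3 vertices, giving width 2; this decomposition certifies tw(G) ≤ 2. On the other hand G contains the 3-clique {0, 3, 7}. A clique must lie in a single bag of any decomposition, so no decomposition can have width below 2. The upper and lower bounds meet at 2, so that is the treewidth.

Treewidth 2.
One such decomposition:
Bags: B1 = {2, 5, 6}  B2 = {1, 2, 5}  B3 = {2, 5, 8}  B4 = {1, 2, 3}  B5 = {1, 3, 7}  B6 = {0, 3, 7}  B7 = {2, 6, 9}  B8 = {2, 4, 5}
Tree: B1–B2, B2–B3, B2–B4, B4–B5, B5–B6, B1–B7, B1–B8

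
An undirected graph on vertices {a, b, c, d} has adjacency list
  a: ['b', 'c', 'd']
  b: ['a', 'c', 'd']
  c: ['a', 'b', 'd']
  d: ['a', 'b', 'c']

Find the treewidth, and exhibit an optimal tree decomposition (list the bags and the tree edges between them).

Treewidth 3.
Bags: B1 = {a, b, c, d}
Tree: (single bag)

A single bag containing all 4 vertices is trivially a valid decomposition of width 3. Conversely, {a, b, c, d} is a clique of size 4, and the vertices of any clique must share a bag in every tree decomposition; so some bag has ≥ 4 vertices and tw(G) ≥ 3. Combining the bounds, tw(G) = 3.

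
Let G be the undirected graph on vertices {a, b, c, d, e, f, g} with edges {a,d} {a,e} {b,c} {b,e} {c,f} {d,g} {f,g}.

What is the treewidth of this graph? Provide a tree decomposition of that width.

Treewidth 2.
One such decomposition:
Bags: B1 = {d, f, g}  B2 = {a, d, f}  B3 = {a, e, f}  B4 = {b, e, f}  B5 = {b, c, f}
Tree: B1–B2, B2–B3, B3–B4, B4–B5

The largest bag has 3 vertices, giving width 2; this decomposition certifies tw(G) ≤ 2. Since f–g–d–a–e–b–c–f is a cycle in G, G is not acyclic. Forests are exactly the graphs of treewidth ≤ 1, so tw(G) ≥ 2. Therefore the treewidth is 2.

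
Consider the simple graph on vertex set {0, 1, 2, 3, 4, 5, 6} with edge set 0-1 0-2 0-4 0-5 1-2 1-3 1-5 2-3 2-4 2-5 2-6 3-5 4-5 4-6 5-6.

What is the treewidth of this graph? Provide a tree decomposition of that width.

Treewidth 3.
One such decomposition:
Bags: B1 = {1, 2, 3, 5}  B2 = {0, 1, 2, 5}  B3 = {0, 2, 4, 5}  B4 = {2, 4, 5, 6}
Tree: B1–B2, B2–B3, B3–B4

The largest bag has 4 vertices, giving width 3; this decomposition certifies tw(G) ≤ 3. For the lower bound, the 4 vertices {0, 1, 2, 5} are pairwise adjacent, and any tree decomposition puts a clique entirely inside one bag — forcing width ≥ 3. The upper and lower bounds meet at 3, so that is the treewidth.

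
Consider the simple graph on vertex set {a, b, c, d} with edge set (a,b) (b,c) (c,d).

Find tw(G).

1

A width-1 tree decomposition is:
Bags: B1 = {a, b}  B2 = {b, c}  B3 = {c, d}
Tree: B1–B2, B2–B3
Every bag has size at most 2, so the width is 2 − 1 = 1 and tw(G) ≤ 1. Any graph with an edge has treewidth ≥ 1, and G has the edge a–b. The upper and lower bounds meet at 1, so that is the treewidth.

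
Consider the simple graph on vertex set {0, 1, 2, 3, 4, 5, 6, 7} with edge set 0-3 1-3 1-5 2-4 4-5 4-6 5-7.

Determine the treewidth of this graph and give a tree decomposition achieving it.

Every bag has size at most 2, so the width is 2 − 1 = 1 and tw(G) ≤ 1. Any graph with an edge has treewidth ≥ 1, and G has the edge 4–2. The upper and lower bounds meet at 1, so that is the treewidth.

Treewidth 1.
One optimal decomposition is:
Bags: B1 = {2, 4}  B2 = {4, 5}  B3 = {1, 5}  B4 = {1, 3}  B5 = {0, 3}  B6 = {4, 6}  B7 = {5, 7}
Tree: B1–B2, B2–B3, B3–B4, B4–B5, B1–B6, B3–B7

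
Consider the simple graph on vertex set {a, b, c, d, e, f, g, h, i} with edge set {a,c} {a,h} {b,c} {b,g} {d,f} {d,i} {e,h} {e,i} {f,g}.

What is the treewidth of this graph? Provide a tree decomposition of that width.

The largest bag has 3 vertices, giving width 2; this decomposition certifies tw(G) ≤ 2. The edges e–h–a–c–b–g–f–d–i–e form a cycle, so G is not a tree and its treewidth is at least 2. Combining the bounds, tw(G) = 2.

Treewidth 2.
One optimal decomposition is:
Bags: B1 = {a, e, h}  B2 = {a, c, e}  B3 = {b, c, e}  B4 = {b, e, g}  B5 = {e, f, g}  B6 = {d, e, f}  B7 = {d, e, i}
Tree: B1–B2, B2–B3, B3–B4, B4–B5, B5–B6, B6–B7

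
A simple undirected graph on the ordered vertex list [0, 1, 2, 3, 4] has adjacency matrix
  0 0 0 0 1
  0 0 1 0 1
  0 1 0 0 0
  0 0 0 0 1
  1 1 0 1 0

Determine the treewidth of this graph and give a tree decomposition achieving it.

Treewidth 1.
One optimal decomposition is:
Bags: B1 = {1, 4}  B2 = {1, 2}  B3 = {3, 4}  B4 = {0, 4}
Tree: B1–B2, B1–B3, B3–B4

Every bag has size at most 2, so the width is 2 − 1 = 1 and tw(G) ≤ 1. Since G has at least one edge (e.g. 1–4), it is not an edgeless graph, so tw(G) ≥ 1. Hence tw(G) = 1 exactly.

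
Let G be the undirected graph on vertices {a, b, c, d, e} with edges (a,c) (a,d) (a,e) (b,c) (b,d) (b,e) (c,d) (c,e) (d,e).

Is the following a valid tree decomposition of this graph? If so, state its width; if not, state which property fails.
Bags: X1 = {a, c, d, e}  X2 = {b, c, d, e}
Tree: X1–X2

Checking the three conditions: (i) the bags cover all of {a, b, c, d, e}; (ii) for each edge, some bag contains both endpoints; (iii) the bags containing any fixed vertex form a subtree. All hold, so the decomposition is valid with width 4 − 1 = 3.

Yes; width 3.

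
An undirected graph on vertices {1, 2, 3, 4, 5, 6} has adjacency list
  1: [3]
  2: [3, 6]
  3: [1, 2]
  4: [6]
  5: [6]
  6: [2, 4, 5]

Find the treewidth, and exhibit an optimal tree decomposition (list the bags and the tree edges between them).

Treewidth 1.
One such decomposition:
Bags: B1 = {2, 6}  B2 = {2, 3}  B3 = {5, 6}  B4 = {1, 3}  B5 = {4, 6}
Tree: B1–B2, B1–B3, B2–B4, B1–B5

The largest bag has 2 vertices, giving width 1; this decomposition certifies tw(G) ≤ 1. Any graph with an edge has treewidth ≥ 1, and G has the edge 2–6. The upper and lower bounds meet at 1, so that is the treewidth.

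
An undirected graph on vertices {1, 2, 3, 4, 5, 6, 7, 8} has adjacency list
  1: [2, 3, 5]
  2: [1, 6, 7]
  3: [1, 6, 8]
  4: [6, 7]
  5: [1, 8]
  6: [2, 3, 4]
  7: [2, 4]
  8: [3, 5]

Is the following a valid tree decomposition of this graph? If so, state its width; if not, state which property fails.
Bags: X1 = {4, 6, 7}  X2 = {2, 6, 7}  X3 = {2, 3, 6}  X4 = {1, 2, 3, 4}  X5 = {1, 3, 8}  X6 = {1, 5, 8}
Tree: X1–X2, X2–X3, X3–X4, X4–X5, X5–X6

A tree decomposition must satisfy three properties: every vertex lies in some bag; for every edge, both endpoints lie together in some bag; and for every vertex, the bags containing it form a connected subtree. Here bags containing vertex 4 are not connected in the tree, so the decomposition is invalid.

No — bags containing vertex 4 are not connected in the tree.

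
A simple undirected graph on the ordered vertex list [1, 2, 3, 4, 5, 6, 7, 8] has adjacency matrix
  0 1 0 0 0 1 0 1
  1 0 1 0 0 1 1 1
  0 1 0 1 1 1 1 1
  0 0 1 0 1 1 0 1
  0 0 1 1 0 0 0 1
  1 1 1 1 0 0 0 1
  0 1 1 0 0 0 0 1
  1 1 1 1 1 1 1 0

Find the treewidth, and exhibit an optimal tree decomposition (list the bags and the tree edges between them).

The largest bag has 4 vertices, giving width 3; this decomposition certifies tw(G) ≤ 3. On the other hand G contains the 4-clique {1, 2, 6, 8}. A clique must lie in a single bag of any decomposition, so no decomposition can have width below 3. The upper and lower bounds meet at 3, so that is the treewidth.

Treewidth 3.
One optimal decomposition is:
Bags: B1 = {2, 3, 6, 8}  B2 = {2, 3, 7, 8}  B3 = {3, 4, 6, 8}  B4 = {1, 2, 6, 8}  B5 = {3, 4, 5, 8}
Tree: B1–B2, B1–B3, B1–B4, B3–B5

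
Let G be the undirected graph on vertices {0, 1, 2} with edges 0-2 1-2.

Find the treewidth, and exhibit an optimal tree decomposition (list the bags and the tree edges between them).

Every bag has size at most 2, so the width is 2 − 1 = 1 and tw(G) ≤ 1. Since G has at least one edge (e.g. 2–1), it is not an edgeless graph, so tw(G) ≥ 1. Hence tw(G) = 1 exactly.

Treewidth 1.
One such decomposition:
Bags: B1 = {1, 2}  B2 = {0, 2}
Tree: B1–B2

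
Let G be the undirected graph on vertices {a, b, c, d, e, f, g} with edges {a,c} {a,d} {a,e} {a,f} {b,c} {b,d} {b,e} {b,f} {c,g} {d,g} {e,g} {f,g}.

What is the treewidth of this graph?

A width-3 tree decomposition is:
Bags: B1 = {a, b, c, g}  B2 = {a, b, d, g}  B3 = {a, b, f, g}  B4 = {a, b, e, g}
Tree: B1–B2, B2–B3, B3–B4
Each bag holds 4 vertices, so the decomposition has width 3, which upper-bounds the treewidth. For the lower bound: the 4 vertex sets {c,g}, {b,d}, {a}, {f} are disjoint, each induces a connected subgraph, and every pair is joined by at least one edge of G. Contracting each set to a single vertex therefore yields K_{4} as a minor, and since treewidth is minor-monotone, tw(G) ≥ tw(K_{4}) = 3. Therefore the treewidth is 3.

3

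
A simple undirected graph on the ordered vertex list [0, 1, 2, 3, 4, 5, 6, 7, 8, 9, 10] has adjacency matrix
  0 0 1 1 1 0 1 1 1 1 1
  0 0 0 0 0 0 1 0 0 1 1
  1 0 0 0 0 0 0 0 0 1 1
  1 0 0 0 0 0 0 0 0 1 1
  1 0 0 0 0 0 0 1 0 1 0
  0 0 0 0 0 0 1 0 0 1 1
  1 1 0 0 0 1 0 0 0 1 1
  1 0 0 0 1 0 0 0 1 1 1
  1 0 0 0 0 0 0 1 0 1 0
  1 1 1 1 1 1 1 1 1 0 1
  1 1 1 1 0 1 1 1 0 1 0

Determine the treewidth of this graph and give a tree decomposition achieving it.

Treewidth 3.
Bags: B1 = {0, 7, 9, 10}  B2 = {0, 7, 8, 9}  B3 = {0, 2, 9, 10}  B4 = {0, 6, 9, 10}  B5 = {0, 3, 9, 10}  B6 = {1, 6, 9, 10}  B7 = {5, 6, 9, 10}  B8 = {0, 4, 7, 9}
Tree: B1–B2, B1–B3, B3–B4, B1–B5, B4–B6, B6–B7, B1–B8

Each bag holds 4 vertices, so the decomposition has width 3, which upper-bounds the treewidth. On the other hand G contains the 4-clique {0, 7, 8, 9}. A clique must lie in a single bag of any decomposition, so no decomposition can have width below 3. Combining the bounds, tw(G) = 3.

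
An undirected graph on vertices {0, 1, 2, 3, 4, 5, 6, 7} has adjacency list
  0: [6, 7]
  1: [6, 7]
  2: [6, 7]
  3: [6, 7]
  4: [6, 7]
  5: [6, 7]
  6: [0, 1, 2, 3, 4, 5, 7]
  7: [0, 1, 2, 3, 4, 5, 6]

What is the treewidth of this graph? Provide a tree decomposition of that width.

The largest bag has 3 vertices, giving width 2; this decomposition certifies tw(G) ≤ 2. For the lower bound, the 3 vertices {0, 6, 7} are pairwise adjacent, and any tree decomposition puts a clique entirely inside one bag — forcing width ≥ 2. Combining the bounds, tw(G) = 2.

Treewidth 2.
One such decomposition:
Bags: B1 = {0, 6, 7}  B2 = {4, 6, 7}  B3 = {1, 6, 7}  B4 = {5, 6, 7}  B5 = {2, 6, 7}  B6 = {3, 6, 7}
Tree: B1–B2, B2–B3, B3–B4, B3–B5, B4–B6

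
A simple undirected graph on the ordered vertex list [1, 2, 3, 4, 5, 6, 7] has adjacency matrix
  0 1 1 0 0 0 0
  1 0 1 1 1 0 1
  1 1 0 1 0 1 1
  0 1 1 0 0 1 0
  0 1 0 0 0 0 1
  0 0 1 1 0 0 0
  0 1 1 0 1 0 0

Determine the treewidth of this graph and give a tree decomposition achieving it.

Each bag holds 3 vertices, so the decomposition has width 2, which upper-bounds the treewidth. Conversely, {1, 2, 3} is a clique of size 3, and the vertices of any clique must share a bag in every tree decomposition; so some bag has ≥ 3 vertices and tw(G) ≥ 2. Hence tw(G) = 2 exactly.

Treewidth 2.
Bags: B1 = {2, 5, 7}  B2 = {2, 3, 7}  B3 = {1, 2, 3}  B4 = {2, 3, 4}  B5 = {3, 4, 6}
Tree: B1–B2, B2–B3, B3–B4, B4–B5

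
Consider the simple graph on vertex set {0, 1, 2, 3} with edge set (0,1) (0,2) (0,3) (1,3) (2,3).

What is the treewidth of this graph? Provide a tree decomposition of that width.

Every bag has size at most 3, so the width is 3 − 1 = 2 and tw(G) ≤ 2. Conversely, {0, 1, 3} is a clique of size 3, and the vertices of any clique must share a bag in every tree decomposition; so some bag has ≥ 3 vertices and tw(G) ≥ 2. The upper and lower bounds meet at 2, so that is the treewidth.

Treewidth 2.
Bags: B1 = {0, 1, 3}  B2 = {0, 2, 3}
Tree: B1–B2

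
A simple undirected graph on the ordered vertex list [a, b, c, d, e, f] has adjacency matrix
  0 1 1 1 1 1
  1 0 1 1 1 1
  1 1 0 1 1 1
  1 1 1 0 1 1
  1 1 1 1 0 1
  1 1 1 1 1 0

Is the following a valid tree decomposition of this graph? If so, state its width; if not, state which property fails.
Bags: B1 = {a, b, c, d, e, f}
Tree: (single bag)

Yes; width 5.

Vertex coverage: the bags together contain {a, b, c, d, e, f}, the full vertex set. Edge coverage: each edge of G has both endpoints in at least one bag. Running intersection: for every vertex, the bags containing it form a connected subtree. All three properties hold, so this is a valid tree decomposition of width max|bag| − 1 = 5, and hence tw(G) ≤ 5.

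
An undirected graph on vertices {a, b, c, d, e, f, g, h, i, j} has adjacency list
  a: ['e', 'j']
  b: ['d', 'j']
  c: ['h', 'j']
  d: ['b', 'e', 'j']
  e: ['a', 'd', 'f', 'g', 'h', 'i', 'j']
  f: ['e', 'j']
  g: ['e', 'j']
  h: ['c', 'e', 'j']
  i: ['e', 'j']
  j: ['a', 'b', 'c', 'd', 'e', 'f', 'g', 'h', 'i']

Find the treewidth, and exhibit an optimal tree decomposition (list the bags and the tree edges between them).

The largest bag has 3 vertices, giving width 2; this decomposition certifies tw(G) ≤ 2. On the other hand G contains the 3-clique {d, e, j}. A clique must lie in a single bag of any decomposition, so no decomposition can have width below 2. The upper and lower bounds meet at 2, so that is the treewidth.

Treewidth 2.
One optimal decomposition is:
Bags: B1 = {e, g, j}  B2 = {a, e, j}  B3 = {e, h, j}  B4 = {e, i, j}  B5 = {c, h, j}  B6 = {d, e, j}  B7 = {e, f, j}  B8 = {b, d, j}
Tree: B1–B2, B1–B3, B3–B4, B3–B5, B4–B6, B6–B7, B6–B8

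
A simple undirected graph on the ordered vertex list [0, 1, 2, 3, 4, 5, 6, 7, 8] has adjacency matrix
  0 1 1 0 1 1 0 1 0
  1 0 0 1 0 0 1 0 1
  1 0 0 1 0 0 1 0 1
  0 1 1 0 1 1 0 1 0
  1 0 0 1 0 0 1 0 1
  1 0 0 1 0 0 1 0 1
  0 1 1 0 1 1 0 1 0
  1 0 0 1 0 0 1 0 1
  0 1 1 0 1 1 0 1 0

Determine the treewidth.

A width-4 tree decomposition is:
Bags: B1 = {0, 3, 5, 6, 8}  B2 = {0, 3, 6, 7, 8}  B3 = {0, 2, 3, 6, 8}  B4 = {0, 3, 4, 6, 8}  B5 = {0, 1, 3, 6, 8}
Tree: B1–B2, B2–B3, B3–B4, B4–B5
Every bag has size at most 5, so the width is 5 − 1 = 4 and tw(G) ≤ 4. For the lower bound: the 5 vertex sets {3,5}, {0,7}, {2,6}, {8}, {4} are disjoint, each induces a connected subgraph, and every pair is joined by at least one edge of G. Contracting each set to a single vertex therefore yields K_{5} as a minor, and since treewidth is minor-monotone, tw(G) ≥ tw(K_{5}) = 4. Combining the bounds, tw(G) = 4.

4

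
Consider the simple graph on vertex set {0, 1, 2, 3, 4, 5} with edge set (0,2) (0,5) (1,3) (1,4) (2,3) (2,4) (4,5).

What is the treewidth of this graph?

2

A width-2 tree decomposition is:
Bags: B1 = {1, 2, 3}  B2 = {1, 2, 4}  B3 = {0, 2, 4}  B4 = {0, 4, 5}
Tree: B1–B2, B2–B3, B3–B4
The largest bag has 3 vertices, giving width 2; this decomposition certifies tw(G) ≤ 2. For the lower bound, G contains the cycle 3–1–4–2–3, so G is not a forest; only forests have treewidth ≤ 1, hence tw(G) ≥ 2. Combining the bounds, tw(G) = 2.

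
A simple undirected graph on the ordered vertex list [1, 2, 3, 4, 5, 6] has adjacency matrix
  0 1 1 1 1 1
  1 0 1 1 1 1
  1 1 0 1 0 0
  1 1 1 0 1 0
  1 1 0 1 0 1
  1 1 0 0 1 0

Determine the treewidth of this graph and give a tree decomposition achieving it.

Each bag holds 4 vertices, so the decomposition has width 3, which upper-bounds the treewidth. On the other hand G contains the 4-clique {1, 2, 3, 4}. A clique must lie in a single bag of any decomposition, so no decomposition can have width below 3. Combining the bounds, tw(G) = 3.

Treewidth 3.
One such decomposition:
Bags: B1 = {1, 2, 4, 5}  B2 = {1, 2, 5, 6}  B3 = {1, 2, 3, 4}
Tree: B1–B2, B1–B3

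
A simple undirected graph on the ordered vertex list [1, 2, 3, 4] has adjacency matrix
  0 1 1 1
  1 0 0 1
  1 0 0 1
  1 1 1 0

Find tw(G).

A width-2 tree decomposition is:
Bags: B1 = {1, 2, 4}  B2 = {1, 3, 4}
Tree: B1–B2
Every bag has size at most 3, so the width is 3 − 1 = 2 and tw(G) ≤ 2. Conversely, {1, 2, 4} is a clique of size 3, and the vertices of any clique must share a bag in every tree decomposition; so some bag has ≥ 3 vertices and tw(G) ≥ 2. Therefore the treewidth is 2.

2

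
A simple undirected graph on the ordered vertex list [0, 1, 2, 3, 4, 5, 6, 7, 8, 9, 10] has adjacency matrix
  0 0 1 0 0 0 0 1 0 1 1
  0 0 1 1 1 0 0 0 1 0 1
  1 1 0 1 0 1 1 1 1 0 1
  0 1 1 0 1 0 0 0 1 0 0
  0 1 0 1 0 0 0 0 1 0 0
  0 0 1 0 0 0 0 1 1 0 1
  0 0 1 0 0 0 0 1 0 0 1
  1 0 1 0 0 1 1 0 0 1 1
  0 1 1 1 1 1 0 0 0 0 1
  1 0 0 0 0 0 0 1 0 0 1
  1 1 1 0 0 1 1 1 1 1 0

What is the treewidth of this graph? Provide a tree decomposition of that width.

Each bag holds 4 vertices, so the decomposition has width 3, which upper-bounds the treewidth. On the other hand G contains the 4-clique {0, 7, 9, 10}. A clique must lie in a single bag of any decomposition, so no decomposition can have width below 3. Therefore the treewidth is 3.

Treewidth 3.
One optimal decomposition is:
Bags: B1 = {2, 5, 7, 10}  B2 = {2, 5, 8, 10}  B3 = {0, 2, 7, 10}  B4 = {0, 7, 9, 10}  B5 = {1, 2, 8, 10}  B6 = {1, 2, 3, 8}  B7 = {2, 6, 7, 10}  B8 = {1, 3, 4, 8}
Tree: B1–B2, B1–B3, B3–B4, B2–B5, B5–B6, B3–B7, B6–B8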